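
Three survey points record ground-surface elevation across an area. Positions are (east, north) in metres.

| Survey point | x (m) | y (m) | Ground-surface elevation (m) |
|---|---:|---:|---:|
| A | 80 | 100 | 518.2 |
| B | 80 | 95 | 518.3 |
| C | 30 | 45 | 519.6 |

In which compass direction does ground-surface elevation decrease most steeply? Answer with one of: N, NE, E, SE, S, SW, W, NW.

N

With z = a·x + b·y + c and A as origin, the differences give:
  0·a + (-5)·b = +0.1
  (-50)·a + (-55)·b = +1.4
Eliminate b (×(-55) and ×(-5), subtract): -250·a = 1.50 → a = ∂z/∂x = -0.006000
Back-substitute: b = ∂z/∂y = -0.02000.
Steepest decrease is along −∇f = (+0.006000 E, +0.02000 N) → north.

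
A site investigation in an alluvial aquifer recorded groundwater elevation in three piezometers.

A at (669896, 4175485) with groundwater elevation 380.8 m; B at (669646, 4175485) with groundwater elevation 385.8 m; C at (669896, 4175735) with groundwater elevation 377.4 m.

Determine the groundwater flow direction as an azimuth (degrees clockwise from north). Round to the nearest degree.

∂h/∂x = (385.8 − 380.8) / (669646 − 669896) = -0.02000
∂h/∂y = (377.4 − 380.8) / (4175735 − 4175485) = -0.01360
Flow direction (−∇h) has components (+0.02000 E, +0.01360 N).
Azimuth = atan2(E, N) = atan2(+0.02000, +0.01360) = 55.8° ≈ 056°.

056°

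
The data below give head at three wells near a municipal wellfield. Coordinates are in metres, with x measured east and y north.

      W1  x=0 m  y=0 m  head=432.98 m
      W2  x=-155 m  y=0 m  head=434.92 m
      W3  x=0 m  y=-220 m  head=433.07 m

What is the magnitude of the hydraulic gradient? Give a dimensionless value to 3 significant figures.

0.0125

∂h/∂x = (434.92 − 432.98) / (-155 − 0) = -0.01252
∂h/∂y = (433.07 − 432.98) / (-220 − 0) = -0.0004091
|∇h| = √(-0.01252² + -0.0004091²) = 0.01253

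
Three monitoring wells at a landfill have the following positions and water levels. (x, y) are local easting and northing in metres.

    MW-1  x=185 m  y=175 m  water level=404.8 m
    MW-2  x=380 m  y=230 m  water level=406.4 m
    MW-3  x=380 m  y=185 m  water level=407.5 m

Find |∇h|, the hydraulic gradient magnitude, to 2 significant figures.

Differences from MW-1: to MW-2 (Δx, Δy, Δh) = (195, 55, +1.6); to MW-3 = (195, 10, +2.7).
Solve a·Δx + b·Δy = Δh: det = 195·10 − 195·55 = -8775.
∂h/∂x = [(+1.6)·10 − (+2.7)·55] / -8775 = +0.01510
∂h/∂y = [195·(+2.7) − 195·(+1.6)] / -8775 = -0.02444
|∇h| = √(0.01510² + -0.02444²) = 0.02873

0.029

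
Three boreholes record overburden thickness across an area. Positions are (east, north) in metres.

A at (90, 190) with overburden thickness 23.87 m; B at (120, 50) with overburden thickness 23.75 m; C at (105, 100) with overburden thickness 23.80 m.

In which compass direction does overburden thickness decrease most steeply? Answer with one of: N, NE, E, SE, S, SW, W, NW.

With d = a·x + b·y + c and A as origin, the differences give:
  30·a + (-140)·b = -0.12
  15·a + (-90)·b = -0.07
Eliminate b (×(-90) and ×(-140), subtract): -600·a = 1.000 → a = ∂d/∂x = -0.001667
Back-substitute: b = ∂d/∂y = +0.0005000.
Steepest decrease is along −∇f = (+0.001667 E, -0.0005000 N) → east.

E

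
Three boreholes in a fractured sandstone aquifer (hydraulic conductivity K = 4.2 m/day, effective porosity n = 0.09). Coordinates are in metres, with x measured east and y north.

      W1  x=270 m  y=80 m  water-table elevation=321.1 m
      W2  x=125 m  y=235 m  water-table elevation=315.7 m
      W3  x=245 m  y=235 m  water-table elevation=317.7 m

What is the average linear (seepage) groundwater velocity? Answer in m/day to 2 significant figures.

With h = a·x + b·y + c and W1 as origin, the differences give:
  (-145)·a + 155·b = -5.4
  (-25)·a + 155·b = -3.4
Eliminate b (×155 and ×155, subtract): -18600·a = -310.00 → a = ∂h/∂x = +0.01667
Back-substitute: b = ∂h/∂y = -0.01925.
|∇h| = √(0.01667² + -0.01925²) = 0.02546
Seepage velocity v = K·i/n = 4.2 × 0.02546 / 0.09 = 1.188 m/day.

1.2 m/day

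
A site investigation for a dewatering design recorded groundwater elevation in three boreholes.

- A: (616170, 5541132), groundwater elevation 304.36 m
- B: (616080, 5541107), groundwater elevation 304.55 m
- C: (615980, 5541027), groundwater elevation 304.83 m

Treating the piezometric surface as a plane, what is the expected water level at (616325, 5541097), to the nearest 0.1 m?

Three-point gradient (reference A): Δ to B = (-90, -25, +0.19), Δ to C = (-190, -105, +0.47).
∂h/∂x = -0.001745, ∂h/∂y = -0.001319 (det = 4700).
h(616325, 5541097) = 304.36 + (-0.001745)·(155) + (-0.001319)·(-35) = 304.36 -0.270 +0.046 = 304.136 m.

304.1 m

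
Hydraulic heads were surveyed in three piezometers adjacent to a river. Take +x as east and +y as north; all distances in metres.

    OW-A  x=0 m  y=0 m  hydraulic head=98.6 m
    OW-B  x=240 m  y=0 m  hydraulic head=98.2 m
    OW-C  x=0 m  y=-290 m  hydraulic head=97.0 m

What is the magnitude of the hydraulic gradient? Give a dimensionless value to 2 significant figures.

0.0058

∂h/∂x = (98.2 − 98.6) / (240 − 0) = -0.001667
∂h/∂y = (97.0 − 98.6) / (-290 − 0) = +0.005517
|∇h| = √(-0.001667² + 0.005517²) = 0.005763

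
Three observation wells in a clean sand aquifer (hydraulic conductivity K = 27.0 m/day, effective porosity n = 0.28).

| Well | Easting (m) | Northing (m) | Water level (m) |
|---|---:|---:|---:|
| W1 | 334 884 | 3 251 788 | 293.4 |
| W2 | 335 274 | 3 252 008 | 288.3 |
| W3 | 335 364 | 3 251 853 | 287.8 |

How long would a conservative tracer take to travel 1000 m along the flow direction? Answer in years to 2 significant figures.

Differences from W1: to W2 (Δx, Δy, Δh) = (390, 220, -5.1); to W3 = (480, 65, -5.6).
Determinant of the coordinate differences = 390·65 − 480·220 = -80250.
∂h/∂x = [(-5.1)·65 − (-5.6)·220] / -80250 = -0.01122
∂h/∂y = [390·(-5.6) − 480·(-5.1)] / -80250 = -0.003290
|∇h| = √(-0.01122² + -0.003290²) = 0.01169
Seepage velocity v = K·i/n = 27.0 × 0.01169 / 0.28 = 1.127 m/day.
t = 1000 / 1.127 = 887.3 days = 2.43 years.

2.4 years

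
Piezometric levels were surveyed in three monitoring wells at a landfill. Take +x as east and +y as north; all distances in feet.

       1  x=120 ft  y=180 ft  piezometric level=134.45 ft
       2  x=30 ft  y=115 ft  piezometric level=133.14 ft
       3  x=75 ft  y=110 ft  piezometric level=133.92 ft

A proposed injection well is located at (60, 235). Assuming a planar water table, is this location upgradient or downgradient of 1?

Differences from 1: to 2 (Δx, Δy, Δh) = (-90, -65, -1.31); to 3 = (-45, -70, -0.53).
Solve a·Δx + b·Δy = Δh: det = (-90)·(-70) − (-45)·(-65) = 3375.
∂h/∂x = [(-1.31)·(-70) − (-0.53)·(-65)] / 3375 = +0.01696
∂h/∂y = [(-90)·(-0.53) − (-45)·(-1.31)] / 3375 = -0.003333
Head at (60, 235) = 134.45 + (+0.01696)·(-60) + (-0.003333)·(55) = 133.25 ft.
That is lower than the 134.45 ft at 1, so the point is downgradient.

downgradient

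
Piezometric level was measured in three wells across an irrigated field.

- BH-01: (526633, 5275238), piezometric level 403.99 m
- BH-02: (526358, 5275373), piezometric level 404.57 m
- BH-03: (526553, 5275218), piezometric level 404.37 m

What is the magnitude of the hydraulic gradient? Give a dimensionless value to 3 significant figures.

0.00525

Taking BH-01 as reference: BH-02−BH-01 = (-275, 135, +0.58); BH-03−BH-01 = (-80, -20, +0.38).
Determinant of the coordinate differences = (-275)·(-20) − (-80)·135 = 16300.
∂h/∂x = [(+0.58)·(-20) − (+0.38)·135] / 16300 = -0.003859
∂h/∂y = [(-275)·(+0.38) − (-80)·(+0.58)] / 16300 = -0.003564
|∇h| = √(-0.003859² + -0.003564²) = 0.005253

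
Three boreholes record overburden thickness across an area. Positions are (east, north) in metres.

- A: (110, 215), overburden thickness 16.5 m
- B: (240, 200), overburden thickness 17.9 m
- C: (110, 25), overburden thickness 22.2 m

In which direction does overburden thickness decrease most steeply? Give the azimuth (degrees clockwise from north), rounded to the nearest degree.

346°

Differences from A: to B (Δx, Δy, Δh) = (130, -15, +1.4); to C = (0, -190, +5.7).
Determinant of the coordinate differences = 130·(-190) − 0·(-15) = -24700.
∂d/∂x = [(+1.4)·(-190) − (+5.7)·(-15)] / -24700 = +0.007308
∂d/∂y = [130·(+5.7) − 0·(+1.4)] / -24700 = -0.03000
Steepest decrease is along −∇f: components (-0.007308 E, +0.03000 N).
Azimuth = atan2(-0.007308, +0.03000) = 346.3° ≈ 346°.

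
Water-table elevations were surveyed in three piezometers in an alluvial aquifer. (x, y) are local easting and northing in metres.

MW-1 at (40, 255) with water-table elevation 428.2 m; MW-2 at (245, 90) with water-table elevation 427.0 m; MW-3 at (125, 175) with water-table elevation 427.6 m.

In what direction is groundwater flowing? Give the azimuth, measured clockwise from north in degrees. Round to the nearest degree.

With h = a·x + b·y + c and MW-1 as origin, the differences give:
  205·a + (-165)·b = -1.2
  85·a + (-80)·b = -0.6
Eliminate b (×(-80) and ×(-165), subtract): -2375·a = -3.00 → a = ∂h/∂x = +0.001263
Back-substitute: b = ∂h/∂y = +0.008842.
Flow direction (−∇h) has components (-0.001263 E, -0.008842 N).
Azimuth = atan2(E, N) = atan2(-0.001263, -0.008842) = 188.1° ≈ 188°.

188°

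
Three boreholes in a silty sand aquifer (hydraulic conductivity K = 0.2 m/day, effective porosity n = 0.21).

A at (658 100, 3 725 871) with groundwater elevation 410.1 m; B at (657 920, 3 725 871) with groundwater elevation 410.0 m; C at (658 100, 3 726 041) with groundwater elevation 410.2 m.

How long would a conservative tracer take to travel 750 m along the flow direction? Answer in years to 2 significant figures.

2700 years

∂h/∂x = (410.0 − 410.1) / (657920 − 658100) = +0.0005556
∂h/∂y = (410.2 − 410.1) / (3726041 − 3725871) = +0.0005882
|∇h| = √(0.0005556² + 0.0005882²) = 0.0008091
Seepage velocity v = K·i/n = 0.2 × 0.0008091 / 0.21 = 0.0007706 m/day.
t = 750 / 0.0007706 = 9.733e+05 days = 2.66e+03 years.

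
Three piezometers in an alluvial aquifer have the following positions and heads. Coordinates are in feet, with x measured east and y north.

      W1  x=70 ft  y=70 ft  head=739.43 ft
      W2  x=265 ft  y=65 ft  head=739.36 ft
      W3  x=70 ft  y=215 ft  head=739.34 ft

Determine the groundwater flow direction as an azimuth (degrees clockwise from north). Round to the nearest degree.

With h = a·x + b·y + c and W1 as origin, the differences give:
  195·a + (-5)·b = -0.07
  0·a + 145·b = -0.09
Eliminate b (×145 and ×(-5), subtract): 28275·a = -10.600 → a = ∂h/∂x = -0.0003749
Back-substitute: b = ∂h/∂y = -0.0006207.
Flow direction (−∇h) has components (+0.0003749 E, +0.0006207 N).
Azimuth = atan2(E, N) = atan2(+0.0003749, +0.0006207) = 31.1° ≈ 031°.

031°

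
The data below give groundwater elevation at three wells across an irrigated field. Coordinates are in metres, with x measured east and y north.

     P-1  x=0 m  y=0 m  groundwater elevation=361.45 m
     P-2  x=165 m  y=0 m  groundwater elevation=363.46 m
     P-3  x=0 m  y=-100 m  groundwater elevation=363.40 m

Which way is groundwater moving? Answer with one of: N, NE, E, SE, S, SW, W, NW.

∂h/∂x = (363.46 − 361.45) / (165 − 0) = +0.01218
∂h/∂y = (363.40 − 361.45) / (-100 − 0) = -0.01950
Flow = −∇h = (-0.01218 east, +0.01950 north), which points northwest.

NW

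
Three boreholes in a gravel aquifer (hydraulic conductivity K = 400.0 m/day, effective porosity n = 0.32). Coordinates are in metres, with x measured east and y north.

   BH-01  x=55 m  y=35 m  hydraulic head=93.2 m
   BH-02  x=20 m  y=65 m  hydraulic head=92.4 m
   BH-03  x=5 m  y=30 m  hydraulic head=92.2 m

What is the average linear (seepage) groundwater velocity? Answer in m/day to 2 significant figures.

Taking BH-01 as reference: BH-02−BH-01 = (-35, 30, -0.8); BH-03−BH-01 = (-50, -5, -1.0).
Solve a·Δx + b·Δy = Δh: det = (-35)·(-5) − (-50)·30 = 1675.
∂h/∂x = [(-0.8)·(-5) − (-1.0)·30] / 1675 = +0.02030
∂h/∂y = [(-35)·(-1.0) − (-50)·(-0.8)] / 1675 = -0.002985
|∇h| = √(0.02030² + -0.002985²) = 0.02052
Seepage velocity v = K·i/n = 400.0 × 0.02052 / 0.32 = 25.65 m/day.

26 m/day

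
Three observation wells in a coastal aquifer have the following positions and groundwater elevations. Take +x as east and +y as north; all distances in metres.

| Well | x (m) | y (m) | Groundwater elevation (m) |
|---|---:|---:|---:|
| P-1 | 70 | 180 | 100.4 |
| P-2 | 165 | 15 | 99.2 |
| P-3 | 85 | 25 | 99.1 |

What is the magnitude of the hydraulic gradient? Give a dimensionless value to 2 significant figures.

With h = a·x + b·y + c and P-1 as origin, the differences give:
  95·a + (-165)·b = -1.2
  15·a + (-155)·b = -1.3
Eliminate b (×(-155) and ×(-165), subtract): -12250·a = -28.50 → a = ∂h/∂x = +0.002327
Back-substitute: b = ∂h/∂y = +0.008612.
|∇h| = √(0.002327² + 0.008612²) = 0.008921

0.0089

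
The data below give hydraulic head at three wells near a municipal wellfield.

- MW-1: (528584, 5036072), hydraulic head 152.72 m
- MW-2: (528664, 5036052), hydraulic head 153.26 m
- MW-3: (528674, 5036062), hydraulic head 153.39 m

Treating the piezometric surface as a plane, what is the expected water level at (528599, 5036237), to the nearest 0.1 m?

With h = a·x + b·y + c and MW-1 as origin, the differences give:
  80·a + (-20)·b = +0.54
  90·a + (-10)·b = +0.67
Eliminate b (×(-10) and ×(-20), subtract): 1000·a = 8.000 → a = ∂h/∂x = +0.008000
Back-substitute: b = ∂h/∂y = +0.005000.
h(528599, 5036237) = 152.72 + (+0.008000)·(15) + (+0.005000)·(165) = 152.72 +0.120 +0.825 = 153.665 m.

153.7 m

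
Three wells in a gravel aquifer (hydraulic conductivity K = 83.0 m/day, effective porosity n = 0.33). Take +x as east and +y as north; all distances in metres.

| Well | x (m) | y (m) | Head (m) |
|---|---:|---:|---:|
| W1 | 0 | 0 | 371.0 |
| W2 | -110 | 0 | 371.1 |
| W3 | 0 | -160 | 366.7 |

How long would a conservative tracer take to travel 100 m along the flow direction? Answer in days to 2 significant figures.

∂h/∂x = (371.1 − 371.0) / (-110 − 0) = -0.0009091
∂h/∂y = (366.7 − 371.0) / (-160 − 0) = +0.02688
|∇h| = √(-0.0009091² + 0.02688²) = 0.0269
Seepage velocity v = K·i/n = 83.0 × 0.0269 / 0.33 = 6.766 m/day.
t = 100 / 6.766 = 14.78 days.

15 days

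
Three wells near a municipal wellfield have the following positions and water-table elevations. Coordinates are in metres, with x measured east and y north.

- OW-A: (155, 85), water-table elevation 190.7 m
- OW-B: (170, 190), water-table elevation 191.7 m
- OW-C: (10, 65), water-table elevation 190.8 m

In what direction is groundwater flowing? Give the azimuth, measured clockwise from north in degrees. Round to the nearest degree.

168°

Differences from OW-A: to OW-B (Δx, Δy, Δh) = (15, 105, +1.0); to OW-C = (-145, -20, +0.1).
Determinant of the coordinate differences = 15·(-20) − (-145)·105 = 14925.
∂h/∂x = [(+1.0)·(-20) − (+0.1)·105] / 14925 = -0.002044
∂h/∂y = [15·(+0.1) − (-145)·(+1.0)] / 14925 = +0.009816
Flow direction (−∇h) has components (+0.002044 E, -0.009816 N).
Azimuth = atan2(E, N) = atan2(+0.002044, -0.009816) = 168.2° ≈ 168°.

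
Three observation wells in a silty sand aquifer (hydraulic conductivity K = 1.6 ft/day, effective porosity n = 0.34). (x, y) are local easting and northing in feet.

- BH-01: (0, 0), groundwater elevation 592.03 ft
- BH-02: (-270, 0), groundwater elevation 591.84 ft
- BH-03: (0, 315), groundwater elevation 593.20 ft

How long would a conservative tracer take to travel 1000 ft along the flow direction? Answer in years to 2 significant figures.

150 years

∂h/∂x = (591.84 − 592.03) / (-270 − 0) = +0.0007037
∂h/∂y = (593.20 − 592.03) / (315 − 0) = +0.003714
|∇h| = √(0.0007037² + 0.003714²) = 0.00378
Seepage velocity v = K·i/n = 1.6 × 0.00378 / 0.34 = 0.01779 ft/day.
t = 1000 / 0.01779 = 5.621e+04 days = 154 years.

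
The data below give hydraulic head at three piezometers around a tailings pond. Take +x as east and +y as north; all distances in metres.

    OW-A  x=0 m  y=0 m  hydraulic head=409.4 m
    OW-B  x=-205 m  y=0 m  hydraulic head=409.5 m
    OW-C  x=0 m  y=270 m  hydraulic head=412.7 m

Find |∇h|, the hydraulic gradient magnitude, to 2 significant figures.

∂h/∂x = (409.5 − 409.4) / (-205 − 0) = -0.0004878
∂h/∂y = (412.7 − 409.4) / (270 − 0) = +0.01222
|∇h| = √(-0.0004878² + 0.01222²) = 0.01223

0.012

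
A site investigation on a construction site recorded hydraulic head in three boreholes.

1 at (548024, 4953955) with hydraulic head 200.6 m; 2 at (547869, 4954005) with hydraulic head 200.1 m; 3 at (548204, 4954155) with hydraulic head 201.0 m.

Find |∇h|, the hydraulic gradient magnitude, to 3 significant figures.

Taking 1 as reference: 2−1 = (-155, 50, -0.5); 3−1 = (180, 200, +0.4).
Solve a·Δx + b·Δy = Δh: det = (-155)·200 − 180·50 = -40000.
∂h/∂x = [(-0.5)·200 − (+0.4)·50] / -40000 = +0.003000
∂h/∂y = [(-155)·(+0.4) − 180·(-0.5)] / -40000 = -0.0007000
|∇h| = √(0.003000² + -0.0007000²) = 0.003081

0.00308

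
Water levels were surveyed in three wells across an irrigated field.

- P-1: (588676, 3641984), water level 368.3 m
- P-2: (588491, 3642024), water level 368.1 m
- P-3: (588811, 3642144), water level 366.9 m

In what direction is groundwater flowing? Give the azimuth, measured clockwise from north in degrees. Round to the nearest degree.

005°

With h = a·x + b·y + c and P-1 as origin, the differences give:
  (-185)·a + 40·b = -0.2
  135·a + 160·b = -1.4
Eliminate b (×160 and ×40, subtract): -35000·a = 24.00 → a = ∂h/∂x = -0.0006857
Back-substitute: b = ∂h/∂y = -0.008171.
Flow direction (−∇h) has components (+0.0006857 E, +0.008171 N).
Azimuth = atan2(E, N) = atan2(+0.0006857, +0.008171) = 4.8° ≈ 005°.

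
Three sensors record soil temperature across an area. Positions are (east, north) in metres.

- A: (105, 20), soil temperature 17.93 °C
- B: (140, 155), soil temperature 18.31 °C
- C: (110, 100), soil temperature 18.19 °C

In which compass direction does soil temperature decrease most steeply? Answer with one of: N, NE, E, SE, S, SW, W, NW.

SE

Taking A as reference: B−A = (35, 135, +0.38); C−A = (5, 80, +0.26).
Solve a·Δx + b·Δy = ΔT: det = 35·80 − 5·135 = 2125.
∂T/∂x = [(+0.38)·80 − (+0.26)·135] / 2125 = -0.002212
∂T/∂y = [35·(+0.26) − 5·(+0.38)] / 2125 = +0.003388
Steepest decrease is along −∇f = (+0.002212 E, -0.003388 N) → southeast.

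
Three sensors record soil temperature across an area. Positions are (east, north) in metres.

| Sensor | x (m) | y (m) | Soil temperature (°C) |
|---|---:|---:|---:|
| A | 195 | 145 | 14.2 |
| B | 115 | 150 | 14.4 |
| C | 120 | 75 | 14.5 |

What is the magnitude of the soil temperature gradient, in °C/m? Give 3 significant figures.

0.00300 °C/m

Taking A as reference: B−A = (-80, 5, +0.2); C−A = (-75, -70, +0.3).
Solve a·Δx + b·Δy = ΔT: det = (-80)·(-70) − (-75)·5 = 5975.
∂T/∂x = [(+0.2)·(-70) − (+0.3)·5] / 5975 = -0.002594
∂T/∂y = [(-80)·(+0.3) − (-75)·(+0.2)] / 5975 = -0.001506
|∇f| = √(-0.002594² + -0.001506²) = 0.002999 °C/m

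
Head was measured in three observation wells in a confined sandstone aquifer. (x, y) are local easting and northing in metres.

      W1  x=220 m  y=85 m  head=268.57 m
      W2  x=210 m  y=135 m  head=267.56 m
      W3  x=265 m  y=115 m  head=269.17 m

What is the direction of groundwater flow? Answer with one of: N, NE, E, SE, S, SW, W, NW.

NW

With h = a·x + b·y + c and W1 as origin, the differences give:
  (-10)·a + 50·b = -1.01
  45·a + 30·b = +0.60
Eliminate b (×30 and ×50, subtract): -2550·a = -60.300 → a = ∂h/∂x = +0.02365
Back-substitute: b = ∂h/∂y = -0.01547.
Flow = −∇h = (-0.02365 east, +0.01547 north), which points northwest.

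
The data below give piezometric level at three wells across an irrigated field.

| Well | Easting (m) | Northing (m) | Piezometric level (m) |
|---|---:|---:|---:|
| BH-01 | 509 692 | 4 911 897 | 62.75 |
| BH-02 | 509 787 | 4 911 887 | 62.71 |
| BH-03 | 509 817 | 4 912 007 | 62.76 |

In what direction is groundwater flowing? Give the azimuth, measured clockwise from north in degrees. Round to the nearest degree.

With h = a·x + b·y + c and BH-01 as origin, the differences give:
  95·a + (-10)·b = -0.04
  125·a + 110·b = +0.01
Eliminate b (×110 and ×(-10), subtract): 11700·a = -4.300 → a = ∂h/∂x = -0.0003675
Back-substitute: b = ∂h/∂y = +0.0005085.
Flow direction (−∇h) has components (+0.0003675 E, -0.0005085 N).
Azimuth = atan2(E, N) = atan2(+0.0003675, -0.0005085) = 144.1° ≈ 144°.

144°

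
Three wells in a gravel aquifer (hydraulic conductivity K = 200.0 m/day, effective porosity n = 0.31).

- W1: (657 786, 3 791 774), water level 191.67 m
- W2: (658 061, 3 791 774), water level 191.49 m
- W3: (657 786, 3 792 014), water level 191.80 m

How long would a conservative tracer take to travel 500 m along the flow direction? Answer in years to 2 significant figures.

∂h/∂x = (191.49 − 191.67) / (658061 − 657786) = -0.0006545
∂h/∂y = (191.80 − 191.67) / (3792014 − 3791774) = +0.0005417
|∇h| = √(-0.0006545² + 0.0005417²) = 0.0008496
Seepage velocity v = K·i/n = 200.0 × 0.0008496 / 0.31 = 0.5481 m/day.
t = 500 / 0.5481 = 912.2 days = 2.5 years.

2.5 years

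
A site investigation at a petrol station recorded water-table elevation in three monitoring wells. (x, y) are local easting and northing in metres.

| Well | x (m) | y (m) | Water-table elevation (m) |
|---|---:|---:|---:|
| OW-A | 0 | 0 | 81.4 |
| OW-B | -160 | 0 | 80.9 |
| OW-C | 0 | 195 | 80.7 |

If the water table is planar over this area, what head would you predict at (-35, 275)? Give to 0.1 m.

80.3 m

∂h/∂x = (80.9 − 81.4) / (-160 − 0) = +0.003125
∂h/∂y = (80.7 − 81.4) / (195 − 0) = -0.003590
h(-35, 275) = 81.4 + (+0.003125)·(-35) + (-0.003590)·(275) = 81.4 -0.109 -0.987 = 80.303 m.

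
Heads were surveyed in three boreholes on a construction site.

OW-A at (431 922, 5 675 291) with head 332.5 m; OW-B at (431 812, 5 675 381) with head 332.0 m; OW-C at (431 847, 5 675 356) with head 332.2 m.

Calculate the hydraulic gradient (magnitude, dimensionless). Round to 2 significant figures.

0.018

Taking OW-A as reference: OW-B−OW-A = (-110, 90, -0.5); OW-C−OW-A = (-75, 65, -0.3).
Determinant of the coordinate differences = (-110)·65 − (-75)·90 = -400.
∂h/∂x = [(-0.5)·65 − (-0.3)·90] / -400 = +0.01375
∂h/∂y = [(-110)·(-0.3) − (-75)·(-0.5)] / -400 = +0.01125
|∇h| = √(0.01375² + 0.01125²) = 0.01777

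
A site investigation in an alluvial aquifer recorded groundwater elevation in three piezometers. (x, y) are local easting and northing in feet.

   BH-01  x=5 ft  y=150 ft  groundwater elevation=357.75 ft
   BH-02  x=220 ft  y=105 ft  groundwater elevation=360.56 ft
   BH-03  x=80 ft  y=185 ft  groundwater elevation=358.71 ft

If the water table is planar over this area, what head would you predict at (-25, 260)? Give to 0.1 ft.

357.3 ft

With h = a·x + b·y + c and BH-01 as origin, the differences give:
  215·a + (-45)·b = +2.81
  75·a + 35·b = +0.96
Eliminate b (×35 and ×(-45), subtract): 10900·a = 141.550 → a = ∂h/∂x = +0.01299
Back-substitute: b = ∂h/∂y = -0.0003991.
h(-25, 260) = 357.75 + (+0.01299)·(-30) + (-0.0003991)·(110) = 357.75 -0.390 -0.044 = 357.317 ft.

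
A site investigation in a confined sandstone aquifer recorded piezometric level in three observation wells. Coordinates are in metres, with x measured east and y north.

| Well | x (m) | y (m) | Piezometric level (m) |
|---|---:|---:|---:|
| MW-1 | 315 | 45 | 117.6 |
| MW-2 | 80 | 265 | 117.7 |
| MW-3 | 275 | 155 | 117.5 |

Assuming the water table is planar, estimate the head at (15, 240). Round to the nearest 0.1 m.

117.9 m

Differences from MW-1: to MW-2 (Δx, Δy, Δh) = (-235, 220, +0.1); to MW-3 = (-40, 110, -0.1).
Solve a·Δx + b·Δy = Δh: det = (-235)·110 − (-40)·220 = -17050.
∂h/∂x = [(+0.1)·110 − (-0.1)·220] / -17050 = -0.001935
∂h/∂y = [(-235)·(-0.1) − (-40)·(+0.1)] / -17050 = -0.001613
h(15, 240) = 117.6 + (-0.001935)·(-300) + (-0.001613)·(195) = 117.6 +0.581 -0.315 = 117.866 m.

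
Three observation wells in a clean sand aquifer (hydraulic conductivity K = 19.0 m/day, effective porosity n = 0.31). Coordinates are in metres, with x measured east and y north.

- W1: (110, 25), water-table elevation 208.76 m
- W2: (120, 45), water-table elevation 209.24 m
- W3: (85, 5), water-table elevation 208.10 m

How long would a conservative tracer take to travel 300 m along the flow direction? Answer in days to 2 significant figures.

Taking W1 as reference: W2−W1 = (10, 20, +0.48); W3−W1 = (-25, -20, -0.66).
Solve a·Δx + b·Δy = Δh: det = 10·(-20) − (-25)·20 = 300.
∂h/∂x = [(+0.48)·(-20) − (-0.66)·20] / 300 = +0.01200
∂h/∂y = [10·(-0.66) − (-25)·(+0.48)] / 300 = +0.01800
|∇h| = √(0.01200² + 0.01800²) = 0.02163
Seepage velocity v = K·i/n = 19.0 × 0.02163 / 0.31 = 1.326 m/day.
t = 300 / 1.326 = 226.2 days.

230 days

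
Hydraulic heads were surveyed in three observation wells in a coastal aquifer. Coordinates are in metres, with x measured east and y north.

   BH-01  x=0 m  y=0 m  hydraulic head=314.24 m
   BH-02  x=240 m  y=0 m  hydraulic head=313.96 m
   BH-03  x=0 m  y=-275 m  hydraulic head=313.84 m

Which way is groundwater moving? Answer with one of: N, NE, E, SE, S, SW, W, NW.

∂h/∂x = (313.96 − 314.24) / (240 − 0) = -0.001167
∂h/∂y = (313.84 − 314.24) / (-275 − 0) = +0.001455
Flow = −∇h = (+0.001167 east, -0.001455 north), which points southeast.

SE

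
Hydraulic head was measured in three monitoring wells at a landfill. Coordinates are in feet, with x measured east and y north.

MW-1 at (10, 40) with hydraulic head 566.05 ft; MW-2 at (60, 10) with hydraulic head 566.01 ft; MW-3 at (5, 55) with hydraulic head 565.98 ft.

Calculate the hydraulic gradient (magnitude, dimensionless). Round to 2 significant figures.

With h = a·x + b·y + c and MW-1 as origin, the differences give:
  50·a + (-30)·b = -0.04
  (-5)·a + 15·b = -0.07
Eliminate b (×15 and ×(-30), subtract): 600·a = -2.700 → a = ∂h/∂x = -0.004500
Back-substitute: b = ∂h/∂y = -0.006167.
|∇h| = √(-0.004500² + -0.006167²) = 0.007634

0.0076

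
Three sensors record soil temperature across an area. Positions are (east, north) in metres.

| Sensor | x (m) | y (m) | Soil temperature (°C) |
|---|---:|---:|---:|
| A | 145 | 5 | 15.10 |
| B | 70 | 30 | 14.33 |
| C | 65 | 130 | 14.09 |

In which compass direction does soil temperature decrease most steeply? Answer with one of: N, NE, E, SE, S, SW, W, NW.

W

Three-point gradient (reference A): Δ to B = (-75, 25, -0.77), Δ to C = (-80, 125, -1.01).
∂T/∂x = +0.009627, ∂T/∂y = -0.001919 (det = -7375).
Steepest decrease is along −∇f = (-0.009627 E, +0.001919 N) → west.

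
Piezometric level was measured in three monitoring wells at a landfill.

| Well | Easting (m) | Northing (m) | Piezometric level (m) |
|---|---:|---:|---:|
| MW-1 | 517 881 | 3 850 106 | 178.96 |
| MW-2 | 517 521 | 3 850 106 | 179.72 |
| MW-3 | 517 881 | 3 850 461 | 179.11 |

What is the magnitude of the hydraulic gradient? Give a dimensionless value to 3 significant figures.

∂h/∂x = (179.72 − 178.96) / (517521 − 517881) = -0.002111
∂h/∂y = (179.11 − 178.96) / (3850461 − 3850106) = +0.0004225
|∇h| = √(-0.002111² + 0.0004225²) = 0.002153

0.00215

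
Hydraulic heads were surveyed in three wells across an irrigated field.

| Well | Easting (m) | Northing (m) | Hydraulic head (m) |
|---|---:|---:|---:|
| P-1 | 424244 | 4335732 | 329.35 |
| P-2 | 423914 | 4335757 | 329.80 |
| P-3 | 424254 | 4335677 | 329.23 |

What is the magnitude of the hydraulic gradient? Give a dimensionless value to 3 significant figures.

0.00231

Taking P-1 as reference: P-2−P-1 = (-330, 25, +0.45); P-3−P-1 = (10, -55, -0.12).
Solve a·Δx + b·Δy = Δh: det = (-330)·(-55) − 10·25 = 17900.
∂h/∂x = [(+0.45)·(-55) − (-0.12)·25] / 17900 = -0.001215
∂h/∂y = [(-330)·(-0.12) − 10·(+0.45)] / 17900 = +0.001961
|∇h| = √(-0.001215² + 0.001961²) = 0.002307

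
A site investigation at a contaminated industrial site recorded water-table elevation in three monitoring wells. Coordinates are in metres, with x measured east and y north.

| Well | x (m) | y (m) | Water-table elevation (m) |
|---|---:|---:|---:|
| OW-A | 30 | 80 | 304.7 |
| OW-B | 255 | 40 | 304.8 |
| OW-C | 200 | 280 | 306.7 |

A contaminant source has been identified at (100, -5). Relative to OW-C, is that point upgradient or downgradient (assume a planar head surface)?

Differences from OW-A: to OW-B (Δx, Δy, Δh) = (225, -40, +0.1); to OW-C = (170, 200, +2.0).
Determinant of the coordinate differences = 225·200 − 170·(-40) = 51800.
∂h/∂x = [(+0.1)·200 − (+2.0)·(-40)] / 51800 = +0.001931
∂h/∂y = [225·(+2.0) − 170·(+0.1)] / 51800 = +0.008359
Head at (100, -5) = 304.7 + (+0.001931)·(70) + (+0.008359)·(-85) = 304.12 m.
That is lower than the 306.7 m at OW-C, so the point is downgradient.

downgradient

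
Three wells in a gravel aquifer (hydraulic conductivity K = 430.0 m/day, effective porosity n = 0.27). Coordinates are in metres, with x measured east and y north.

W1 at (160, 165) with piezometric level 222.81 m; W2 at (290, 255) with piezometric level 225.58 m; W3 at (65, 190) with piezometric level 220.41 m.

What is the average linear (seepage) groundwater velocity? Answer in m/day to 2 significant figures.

39 m/day

Three-point gradient (reference W1): Δ to W2 = (130, 90, +2.77), Δ to W3 = (-95, 25, -2.40).
∂h/∂x = +0.02417, ∂h/∂y = -0.004140 (det = 11800).
|∇h| = √(0.02417² + -0.004140²) = 0.02452
Seepage velocity v = K·i/n = 430.0 × 0.02452 / 0.27 = 39.05 m/day.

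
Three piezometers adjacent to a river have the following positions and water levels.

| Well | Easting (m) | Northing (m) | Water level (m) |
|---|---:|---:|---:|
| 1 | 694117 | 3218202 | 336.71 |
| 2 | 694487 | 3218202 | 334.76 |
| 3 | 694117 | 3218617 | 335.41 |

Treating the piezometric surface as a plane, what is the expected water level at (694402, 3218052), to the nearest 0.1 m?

∂h/∂x = (334.76 − 336.71) / (694487 − 694117) = -0.005270
∂h/∂y = (335.41 − 336.71) / (3218617 − 3218202) = -0.003133
h(694402, 3218052) = 336.71 + (-0.005270)·(285) + (-0.003133)·(-150) = 336.71 -1.502 +0.470 = 335.678 m.

335.7 m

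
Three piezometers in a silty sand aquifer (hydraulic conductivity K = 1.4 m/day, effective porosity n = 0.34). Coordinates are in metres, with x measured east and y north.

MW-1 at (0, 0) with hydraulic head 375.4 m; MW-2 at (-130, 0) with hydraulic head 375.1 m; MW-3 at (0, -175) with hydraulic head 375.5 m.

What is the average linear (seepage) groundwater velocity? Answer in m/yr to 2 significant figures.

∂h/∂x = (375.1 − 375.4) / (-130 − 0) = +0.002308
∂h/∂y = (375.5 − 375.4) / (-175 − 0) = -0.0005714
|∇h| = √(0.002308² + -0.0005714²) = 0.002378
Seepage velocity v = K·i/n = 1.4 × 0.002378 / 0.34 = 0.009792 m/day = 3.577 m/yr.

3.6 m/yr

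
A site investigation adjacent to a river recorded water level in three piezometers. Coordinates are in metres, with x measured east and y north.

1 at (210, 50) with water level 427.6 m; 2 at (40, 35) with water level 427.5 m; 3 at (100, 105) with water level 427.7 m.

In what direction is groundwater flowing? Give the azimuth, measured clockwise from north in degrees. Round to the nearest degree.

With h = a·x + b·y + c and 1 as origin, the differences give:
  (-170)·a + (-15)·b = -0.1
  (-110)·a + 55·b = +0.1
Eliminate b (×55 and ×(-15), subtract): -11000·a = -4.00 → a = ∂h/∂x = +0.0003636
Back-substitute: b = ∂h/∂y = +0.002545.
Flow direction (−∇h) has components (-0.0003636 E, -0.002545 N).
Azimuth = atan2(E, N) = atan2(-0.0003636, -0.002545) = 188.1° ≈ 188°.

188°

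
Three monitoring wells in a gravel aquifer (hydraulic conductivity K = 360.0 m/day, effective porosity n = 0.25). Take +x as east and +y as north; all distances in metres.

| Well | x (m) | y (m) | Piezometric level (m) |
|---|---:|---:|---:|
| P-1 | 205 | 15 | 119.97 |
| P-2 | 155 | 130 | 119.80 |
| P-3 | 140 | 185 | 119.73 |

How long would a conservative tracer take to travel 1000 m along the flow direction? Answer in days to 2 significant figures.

Differences from P-1: to P-2 (Δx, Δy, Δh) = (-50, 115, -0.17); to P-3 = (-65, 170, -0.24).
Determinant of the coordinate differences = (-50)·170 − (-65)·115 = -1025.
∂h/∂x = [(-0.17)·170 − (-0.24)·115] / -1025 = +0.001268
∂h/∂y = [(-50)·(-0.24) − (-65)·(-0.17)] / -1025 = -0.0009268
|∇h| = √(0.001268² + -0.0009268²) = 0.001571
Seepage velocity v = K·i/n = 360.0 × 0.001571 / 0.25 = 2.262 m/day.
t = 1000 / 2.262 = 442.1 days.

440 days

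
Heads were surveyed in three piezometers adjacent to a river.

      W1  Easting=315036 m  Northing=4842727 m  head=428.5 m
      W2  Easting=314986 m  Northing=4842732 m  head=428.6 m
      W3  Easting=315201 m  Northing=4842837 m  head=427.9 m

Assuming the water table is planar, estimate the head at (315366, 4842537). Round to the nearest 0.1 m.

With h = a·x + b·y + c and W1 as origin, the differences give:
  (-50)·a + 5·b = +0.1
  165·a + 110·b = -0.6
Eliminate b (×110 and ×5, subtract): -6325·a = 14.00 → a = ∂h/∂x = -0.002213
Back-substitute: b = ∂h/∂y = -0.002134.
h(315366, 4842537) = 428.5 + (-0.002213)·(330) + (-0.002134)·(-190) = 428.5 -0.730 +0.406 = 428.175 m.

428.2 m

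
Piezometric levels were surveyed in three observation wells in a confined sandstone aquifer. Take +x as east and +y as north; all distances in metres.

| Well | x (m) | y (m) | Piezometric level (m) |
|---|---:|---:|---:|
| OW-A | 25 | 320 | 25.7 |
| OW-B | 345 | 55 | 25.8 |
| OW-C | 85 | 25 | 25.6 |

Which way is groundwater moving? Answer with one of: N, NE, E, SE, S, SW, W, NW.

Differences from OW-A: to OW-B (Δx, Δy, Δh) = (320, -265, +0.1); to OW-C = (60, -295, -0.1).
Solve a·Δx + b·Δy = Δh: det = 320·(-295) − 60·(-265) = -78500.
∂h/∂x = [(+0.1)·(-295) − (-0.1)·(-265)] / -78500 = +0.0007134
∂h/∂y = [320·(-0.1) − 60·(+0.1)] / -78500 = +0.0004841
Flow = −∇h = (-0.0007134 east, -0.0004841 north), which points southwest.

SW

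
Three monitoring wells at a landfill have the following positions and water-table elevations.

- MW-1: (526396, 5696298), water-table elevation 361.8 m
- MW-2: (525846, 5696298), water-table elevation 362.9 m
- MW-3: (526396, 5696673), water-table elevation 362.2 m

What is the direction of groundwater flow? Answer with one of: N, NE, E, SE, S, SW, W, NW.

SE

∂h/∂x = (362.9 − 361.8) / (525846 − 526396) = -0.002000
∂h/∂y = (362.2 − 361.8) / (5696673 − 5696298) = +0.001067
Flow = −∇h = (+0.002000 east, -0.001067 north), which points southeast.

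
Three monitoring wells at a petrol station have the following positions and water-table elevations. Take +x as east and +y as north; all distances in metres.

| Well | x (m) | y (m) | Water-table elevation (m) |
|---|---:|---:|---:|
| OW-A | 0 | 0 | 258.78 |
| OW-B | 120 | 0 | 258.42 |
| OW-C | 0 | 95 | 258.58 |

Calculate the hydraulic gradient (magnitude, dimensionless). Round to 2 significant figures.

∂h/∂x = (258.42 − 258.78) / (120 − 0) = -0.003000
∂h/∂y = (258.58 − 258.78) / (95 − 0) = -0.002105
|∇h| = √(-0.003000² + -0.002105²) = 0.003665

0.0037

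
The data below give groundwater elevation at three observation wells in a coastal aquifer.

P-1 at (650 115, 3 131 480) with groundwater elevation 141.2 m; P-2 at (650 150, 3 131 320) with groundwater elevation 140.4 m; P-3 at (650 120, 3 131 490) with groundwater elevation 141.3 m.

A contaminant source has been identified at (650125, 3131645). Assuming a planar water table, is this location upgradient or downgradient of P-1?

Differences from P-1: to P-2 (Δx, Δy, Δh) = (35, -160, -0.8); to P-3 = (5, 10, +0.1).
Determinant of the coordinate differences = 35·10 − 5·(-160) = 1150.
∂h/∂x = [(-0.8)·10 − (+0.1)·(-160)] / 1150 = +0.006957
∂h/∂y = [35·(+0.1) − 5·(-0.8)] / 1150 = +0.006522
Head at (650125, 3131645) = 141.2 + (+0.006957)·(10) + (+0.006522)·(165) = 142.35 m.
That is higher than the 141.2 m at P-1, so the point is upgradient.

upgradient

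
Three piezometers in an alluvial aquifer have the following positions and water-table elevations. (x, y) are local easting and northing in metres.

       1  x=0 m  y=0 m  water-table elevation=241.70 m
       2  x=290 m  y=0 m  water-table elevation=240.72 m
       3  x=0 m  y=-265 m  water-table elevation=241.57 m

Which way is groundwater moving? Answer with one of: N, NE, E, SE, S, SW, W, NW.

∂h/∂x = (240.72 − 241.70) / (290 − 0) = -0.003379
∂h/∂y = (241.57 − 241.70) / (-265 − 0) = +0.0004906
Flow = −∇h = (+0.003379 east, -0.0004906 north), which points east.

E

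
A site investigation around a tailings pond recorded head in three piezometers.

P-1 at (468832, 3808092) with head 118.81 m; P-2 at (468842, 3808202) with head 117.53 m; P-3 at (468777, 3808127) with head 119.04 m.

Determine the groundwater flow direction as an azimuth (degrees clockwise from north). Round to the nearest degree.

Differences from P-1: to P-2 (Δx, Δy, Δh) = (10, 110, -1.28); to P-3 = (-55, 35, +0.23).
Determinant of the coordinate differences = 10·35 − (-55)·110 = 6400.
∂h/∂x = [(-1.28)·35 − (+0.23)·110] / 6400 = -0.01095
∂h/∂y = [10·(+0.23) − (-55)·(-1.28)] / 6400 = -0.01064
Flow direction (−∇h) has components (+0.01095 E, +0.01064 N).
Azimuth = atan2(E, N) = atan2(+0.01095, +0.01064) = 45.8° ≈ 046°.

046°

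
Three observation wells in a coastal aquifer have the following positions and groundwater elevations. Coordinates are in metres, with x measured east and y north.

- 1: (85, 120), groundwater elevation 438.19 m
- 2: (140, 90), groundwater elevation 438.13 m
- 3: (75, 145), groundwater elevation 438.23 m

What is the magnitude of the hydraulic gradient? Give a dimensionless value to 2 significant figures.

Differences from 1: to 2 (Δx, Δy, Δh) = (55, -30, -0.06); to 3 = (-10, 25, +0.04).
Solve a·Δx + b·Δy = Δh: det = 55·25 − (-10)·(-30) = 1075.
∂h/∂x = [(-0.06)·25 − (+0.04)·(-30)] / 1075 = -0.0002791
∂h/∂y = [55·(+0.04) − (-10)·(-0.06)] / 1075 = +0.001488
|∇h| = √(-0.0002791² + 0.001488²) = 0.001514

0.0015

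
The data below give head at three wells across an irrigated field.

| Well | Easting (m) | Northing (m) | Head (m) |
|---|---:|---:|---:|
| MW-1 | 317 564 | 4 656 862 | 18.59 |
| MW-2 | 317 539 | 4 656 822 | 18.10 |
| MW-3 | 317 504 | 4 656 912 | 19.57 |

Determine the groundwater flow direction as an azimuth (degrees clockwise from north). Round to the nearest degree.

Differences from MW-1: to MW-2 (Δx, Δy, Δh) = (-25, -40, -0.49); to MW-3 = (-60, 50, +0.98).
Determinant of the coordinate differences = (-25)·50 − (-60)·(-40) = -3650.
∂h/∂x = [(-0.49)·50 − (+0.98)·(-40)] / -3650 = -0.004027
∂h/∂y = [(-25)·(+0.98) − (-60)·(-0.49)] / -3650 = +0.01477
Flow direction (−∇h) has components (+0.004027 E, -0.01477 N).
Azimuth = atan2(E, N) = atan2(+0.004027, -0.01477) = 164.7° ≈ 165°.

165°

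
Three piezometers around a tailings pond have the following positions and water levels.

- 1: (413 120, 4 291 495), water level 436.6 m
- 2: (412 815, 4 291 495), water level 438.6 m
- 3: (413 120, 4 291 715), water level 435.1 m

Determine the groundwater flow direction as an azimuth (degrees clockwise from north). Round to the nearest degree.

044°

∂h/∂x = (438.6 − 436.6) / (412815 − 413120) = -0.006557
∂h/∂y = (435.1 − 436.6) / (4291715 − 4291495) = -0.006818
Flow direction (−∇h) has components (+0.006557 E, +0.006818 N).
Azimuth = atan2(E, N) = atan2(+0.006557, +0.006818) = 43.9° ≈ 044°.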